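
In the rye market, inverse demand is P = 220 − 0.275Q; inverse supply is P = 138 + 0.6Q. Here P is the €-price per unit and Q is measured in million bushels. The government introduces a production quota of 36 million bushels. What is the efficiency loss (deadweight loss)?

€1457.29 million

Competitive equilibrium: 220 − 0.275Q = 138 + 0.6Q → Q* = 93.7143, P* = 194.2286.
At Q = 36: demand price = 220 − 0.275·36 = 210.1; supply price = 138 + 0.6·36 = 159.6.
ΔQ = 93.7143 − 36 = 57.7143; wedge = 210.1 − 159.6 = 50.5.
The triangle = ½ × 57.7143 × 50.5 = €1457.29 million.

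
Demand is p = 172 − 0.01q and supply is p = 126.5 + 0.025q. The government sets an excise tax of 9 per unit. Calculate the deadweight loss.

1157.14

Competitive equilibrium: 172 − 0.01q = 126.5 + 0.025q → q* = 1300, p* = 159.
With the tax, the buyer price exceeds the seller price by 9: (172 − 0.01q) − (126.5 + 0.025q) = 9 → q' = 1042.8571.
Δq = 1300 − 1042.8571 = 257.1429; the wedge equals the tax, 9.
Deadweight loss = ½ × 257.1429 × 9 = 1157.14.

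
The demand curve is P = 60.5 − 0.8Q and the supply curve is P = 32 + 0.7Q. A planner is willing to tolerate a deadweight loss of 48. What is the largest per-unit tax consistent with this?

12

Competitive equilibrium: 60.5 − 0.8Q = 32 + 0.7Q → Q* = 19, P* = 45.3.
A tax t gives ΔQ = t/1.5 and wedge t, so DWL = t²/3.
t²/3 = 48 → t² = 144 → t = 12.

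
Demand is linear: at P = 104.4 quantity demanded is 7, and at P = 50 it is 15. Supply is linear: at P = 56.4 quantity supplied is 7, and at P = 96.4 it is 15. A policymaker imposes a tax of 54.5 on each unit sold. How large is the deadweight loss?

Demand slope = (50 − 104.4)/(15 − 7) = −6.8, so P = 152 − 6.8Q.
Supply slope = (96.4 − 56.4)/(15 − 7) = 5, so P = 21.4 + 5Q.
Competitive equilibrium: 152 − 6.8Q = 21.4 + 5Q → Q* = 11.0678, P* = 76.739.
With the tax, the buyer price exceeds the seller price by 54.5: (152 − 6.8Q) − (21.4 + 5Q) = 54.5 → Q' = 6.4492.
ΔQ = 11.0678 − 6.4492 = 4.6186; the wedge equals the tax, 54.5.
The triangle = ½ × 4.6186 × 54.5 = 125.86.

125.86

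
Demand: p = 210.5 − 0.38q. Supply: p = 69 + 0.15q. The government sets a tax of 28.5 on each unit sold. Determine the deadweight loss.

Competitive equilibrium: 210.5 − 0.38q = 69 + 0.15q → q* = 266.9811, p* = 109.0472.
With the tax, the buyer price exceeds the seller price by 28.5: (210.5 − 0.38q) − (69 + 0.15q) = 28.5 → q' = 213.2075.
Δq = 266.9811 − 213.2075 = 53.7736; the wedge equals the tax, 28.5.
DWL = ½ × 53.7736 × 28.5 = 766.27.

766.27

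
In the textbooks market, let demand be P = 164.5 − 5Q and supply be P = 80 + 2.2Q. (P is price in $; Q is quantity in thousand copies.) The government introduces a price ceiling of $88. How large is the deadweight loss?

Competitive equilibrium: 164.5 − 5Q = 80 + 2.2Q → Q* = 11.7361, P* = 105.8194.
At the ceiling P = 88, quantity supplied = (88 − 80)/2.2 = 3.6364.
Willingness to pay at Q' = 3.6364: 164.5 − 5·3.6364 = 146.318.
ΔQ = 11.7361 − 3.6364 = 8.0997; wedge = 146.318 − 88 = 58.318.
The triangle = ½ × 8.0997 × 58.318 = $236.18 thousand.

$236.18 thousand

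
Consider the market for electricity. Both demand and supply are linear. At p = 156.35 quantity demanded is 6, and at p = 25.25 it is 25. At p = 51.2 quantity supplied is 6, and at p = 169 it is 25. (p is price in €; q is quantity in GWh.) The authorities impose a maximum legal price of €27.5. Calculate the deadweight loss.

Demand slope = (25.25 − 156.35)/(25 − 6) = −6.9, so p = 197.75 − 6.9q.
Supply slope = (169 − 51.2)/(25 − 6) = 6.2, so p = 14 + 6.2q.
Competitive equilibrium: 197.75 − 6.9q = 14 + 6.2q → q* = 14.0267, p* = 100.9656.
At the ceiling p = 27.5, quantity supplied = (27.5 − 14)/6.2 = 2.1774.
Willingness to pay at q' = 2.1774: 197.75 − 6.9·2.1774 = 182.7259.
Δq = 14.0267 − 2.1774 = 11.8493; wedge = 182.7259 − 27.5 = 155.2259.
Welfare loss = ½ × 11.8493 × 155.2259 = €919.66.

€919.66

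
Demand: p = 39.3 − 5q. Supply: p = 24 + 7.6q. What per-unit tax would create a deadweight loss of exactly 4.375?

Competitive equilibrium: 39.3 − 5q = 24 + 7.6q → q* = 1.2143, p* = 33.2286.
A tax t gives Δq = t/12.6 and wedge t, so DWL = t²/25.2.
t²/25.2 = 4.375 → t² = 110.25 → t = 10.5.

10.5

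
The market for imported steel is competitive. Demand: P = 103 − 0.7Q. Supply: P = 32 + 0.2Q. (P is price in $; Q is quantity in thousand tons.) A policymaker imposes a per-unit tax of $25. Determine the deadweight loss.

$347.22 thousand

Competitive equilibrium: 103 − 0.7Q = 32 + 0.2Q → Q* = 78.8889, P* = 47.7778.
With the tax, the buyer price exceeds the seller price by 25: (103 − 0.7Q) − (32 + 0.2Q) = 25 → Q' = 51.1111.
ΔQ = 78.8889 − 51.1111 = 27.7778; the wedge equals the tax, 25.
Welfare loss = ½ × 27.7778 × 25 = $347.22 thousand.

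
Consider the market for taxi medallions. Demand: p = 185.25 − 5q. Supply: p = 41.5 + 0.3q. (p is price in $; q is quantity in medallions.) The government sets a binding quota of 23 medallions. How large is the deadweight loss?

$45.04

Competitive equilibrium: 185.25 − 5q = 41.5 + 0.3q → q* = 27.1226, p* = 49.6368.
At q = 23: demand price = 185.25 − 5·23 = 70.25; supply price = 41.5 + 0.3·23 = 48.4.
Δq = 27.1226 − 23 = 4.1226; wedge = 70.25 − 48.4 = 21.85.
Welfare loss = ½ × 4.1226 × 21.85 = $45.04.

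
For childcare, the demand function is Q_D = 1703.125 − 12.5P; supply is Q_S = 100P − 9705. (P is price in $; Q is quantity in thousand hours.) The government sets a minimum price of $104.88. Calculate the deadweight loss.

$84.88 thousand

In inverse form: demand P = 136.25 − 0.08Q, supply P = 97.05 + 0.01Q.
Competitive equilibrium: 136.25 − 0.08Q = 97.05 + 0.01Q → Q* = 435.5556, P* = 101.4056.
At the floor P = 104.88, quantity demanded = (136.25 − 104.88)/0.08 = 392.125.
Sellers' marginal cost at Q' = 392.125: 97.05 + 0.01·392.125 = 100.9713.
ΔQ = 435.5556 − 392.125 = 43.4306; wedge = 104.88 − 100.9713 = 3.9087.
Deadweight loss = ½ × 43.4306 × 3.9087 = $84.88 thousand.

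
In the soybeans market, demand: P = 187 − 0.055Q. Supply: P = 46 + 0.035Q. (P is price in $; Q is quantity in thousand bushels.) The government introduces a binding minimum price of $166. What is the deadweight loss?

$63173.97 thousand

Competitive equilibrium: 187 − 0.055Q = 46 + 0.035Q → Q* = 1566.66667, P* = 100.83333.
At the floor P = 166, quantity demanded = (187 − 166)/0.055 = 381.81818.
Sellers' marginal cost at Q' = 381.81818: 46 + 0.035·381.81818 = 59.36364.
ΔQ = 1566.66667 − 381.81818 = 1184.84849; wedge = 166 − 59.36364 = 106.63636.
The triangle = ½ × 1184.84849 × 106.63636 = $63173.97 thousand.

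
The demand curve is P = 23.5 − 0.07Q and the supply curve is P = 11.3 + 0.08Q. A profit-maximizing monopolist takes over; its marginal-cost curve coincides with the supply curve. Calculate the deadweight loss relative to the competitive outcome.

Competitive equilibrium: 23.5 − 0.07Q = 11.3 + 0.08Q → Q* = 81.3333, P* = 17.8067.
Marginal revenue: MR = 23.5 − 0.14Q. Set MR = MC: 23.5 − 0.14Q = 11.3 + 0.08Q → Q_m = 55.4545.
Price P_m = 23.5 − 0.07·55.4545 = 19.6182; MC(Q_m) = 11.3 + 0.08·55.4545 = 15.7364.
Competitive Q* = 81.3333, so ΔQ = 25.8788; wedge = 19.6182 − 15.7364 = 3.8818.
Welfare loss = ½ × 25.8788 × 3.8818 = 50.23.

50.23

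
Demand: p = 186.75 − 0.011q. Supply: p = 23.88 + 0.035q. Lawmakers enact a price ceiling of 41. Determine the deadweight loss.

Competitive equilibrium: 186.75 − 0.011q = 23.88 + 0.035q → q* = 3540.65217, p* = 147.80283.
At the ceiling p = 41, quantity supplied = (41 − 23.88)/0.035 = 489.14286.
Willingness to pay at q' = 489.14286: 186.75 − 0.011·489.14286 = 181.36943.
Δq = 3540.65217 − 489.14286 = 3051.50931; wedge = 181.36943 − 41 = 140.36943.
The triangle = ½ × 3051.50931 × 140.36943 = 214169.31.

214169.31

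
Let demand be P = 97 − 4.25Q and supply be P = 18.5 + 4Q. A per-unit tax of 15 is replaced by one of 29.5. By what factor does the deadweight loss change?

Competitive equilibrium: 97 − 4.25Q = 18.5 + 4Q → Q* = 9.5152, P* = 56.5606.
For a per-unit tax t: ΔQ = t/8.25, so DWL = ½·t·(t/8.25) = t²/16.5.
At t = 15: DWL = 13.636. At t = 29.5: DWL = 52.742.
Ratio = (29.5/15)² = 3.868.

3.868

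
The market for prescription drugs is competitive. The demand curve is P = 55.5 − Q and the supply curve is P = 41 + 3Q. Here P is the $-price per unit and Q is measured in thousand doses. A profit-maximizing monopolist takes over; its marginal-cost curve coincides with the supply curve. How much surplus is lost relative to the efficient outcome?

$1.05 thousand

Competitive equilibrium: 55.5 − Q = 41 + 3Q → Q* = 3.625, P* = 51.875.
Marginal revenue: MR = 55.5 − 2Q. Set MR = MC: 55.5 − 2Q = 41 + 3Q → Q_m = 2.9.
Price P_m = 55.5 − 1·2.9 = 52.6; MC(Q_m) = 41 + 3·2.9 = 49.7.
Competitive Q* = 3.625, so ΔQ = 0.725; wedge = 52.6 − 49.7 = 2.9.
Deadweight loss = ½ × 0.725 × 2.9 = $1.05 thousand.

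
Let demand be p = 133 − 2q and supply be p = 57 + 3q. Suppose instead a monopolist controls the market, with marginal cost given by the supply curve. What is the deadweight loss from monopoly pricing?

Competitive equilibrium: 133 − 2q = 57 + 3q → q* = 15.2, p* = 102.6.
Marginal revenue: MR = 133 − 4q. Set MR = MC: 133 − 4q = 57 + 3q → q_m = 10.8571.
Price p_m = 133 − 2·10.8571 = 111.2858; MC(q_m) = 57 + 3·10.8571 = 89.5713.
Competitive q* = 15.2, so Δq = 4.3429; wedge = 111.2858 − 89.5713 = 21.7145.
Welfare loss = ½ × 4.3429 × 21.7145 = 47.15.

47.15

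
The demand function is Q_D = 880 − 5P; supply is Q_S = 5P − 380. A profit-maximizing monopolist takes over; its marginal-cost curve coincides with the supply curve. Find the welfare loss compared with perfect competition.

In inverse form: demand P = 176 − 0.2Q, supply P = 76 + 0.2Q.
Competitive equilibrium: 176 − 0.2Q = 76 + 0.2Q → Q* = 250, P* = 126.
Marginal revenue: MR = 176 − 0.4Q. Set MR = MC: 176 − 0.4Q = 76 + 0.2Q → Q_m = 166.6667.
Price P_m = 176 − 0.2·166.6667 = 142.6667; MC(Q_m) = 76 + 0.2·166.6667 = 109.3333.
Competitive Q* = 250, so ΔQ = 83.3333; wedge = 142.6667 − 109.3333 = 33.3334.
Welfare loss = ½ × 83.3333 × 33.3334 = 1388.89.

1388.89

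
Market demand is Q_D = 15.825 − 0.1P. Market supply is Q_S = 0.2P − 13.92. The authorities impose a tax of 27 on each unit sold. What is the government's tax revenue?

In inverse form: demand P = 158.25 − 10Q, supply P = 69.6 + 5Q.
Competitive equilibrium: 158.25 − 10Q = 69.6 + 5Q → Q* = 5.91, P* = 99.15.
With the tax, the buyer price exceeds the seller price by 27: (158.25 − 10Q) − (69.6 + 5Q) = 27 → Q' = 4.11.
Tax revenue = 27 × 4.11 = 110.97.

110.97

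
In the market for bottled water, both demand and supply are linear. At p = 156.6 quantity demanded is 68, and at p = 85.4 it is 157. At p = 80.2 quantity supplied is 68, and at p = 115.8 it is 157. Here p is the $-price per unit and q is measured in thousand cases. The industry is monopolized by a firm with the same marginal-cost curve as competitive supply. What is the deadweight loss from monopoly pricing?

Demand slope = (85.4 − 156.6)/(157 − 68) = −0.8, so p = 211 − 0.8q.
Supply slope = (115.8 − 80.2)/(157 − 68) = 0.4, so p = 53 + 0.4q.
Competitive equilibrium: 211 − 0.8q = 53 + 0.4q → q* = 131.6667, p* = 105.6667.
Marginal revenue: MR = 211 − 1.6q. Set MR = MC: 211 − 1.6q = 53 + 0.4q → q_m = 79.
Price p_m = 211 − 0.8·79 = 147.8; MC(q_m) = 53 + 0.4·79 = 84.6.
Competitive q* = 131.6667, so Δq = 52.6667; wedge = 147.8 − 84.6 = 63.2.
DWL = ½ × 52.6667 × 63.2 = $1664.27 thousand.

$1664.27 thousand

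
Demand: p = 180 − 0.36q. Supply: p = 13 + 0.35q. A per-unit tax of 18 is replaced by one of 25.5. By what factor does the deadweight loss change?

2.007

Competitive equilibrium: 180 − 0.36q = 13 + 0.35q → q* = 235.2113, p* = 95.3239.
For a per-unit tax t: Δq = t/0.71, so DWL = ½·t·(t/0.71) = t²/1.42.
At t = 18: DWL = 228.169. At t = 25.5: DWL = 457.923.
Ratio = (25.5/18)² = 2.007.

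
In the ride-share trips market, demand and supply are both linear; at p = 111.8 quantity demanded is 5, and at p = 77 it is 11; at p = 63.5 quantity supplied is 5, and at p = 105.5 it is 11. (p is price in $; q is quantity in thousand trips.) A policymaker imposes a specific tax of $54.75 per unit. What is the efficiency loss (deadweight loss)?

Demand slope = (77 − 111.8)/(11 − 5) = −5.8, so p = 140.8 − 5.8q.
Supply slope = (105.5 − 63.5)/(11 − 5) = 7, so p = 28.5 + 7q.
Competitive equilibrium: 140.8 − 5.8q = 28.5 + 7q → q* = 8.7734, p* = 89.9141.
With the tax, the buyer price exceeds the seller price by 54.75: (140.8 − 5.8q) − (28.5 + 7q) = 54.75 → q' = 4.4961.
Δq = 8.7734 − 4.4961 = 4.2773; the wedge equals the tax, 54.75.
Welfare loss = ½ × 4.2773 × 54.75 = $117.09 thousand.

$117.09 thousand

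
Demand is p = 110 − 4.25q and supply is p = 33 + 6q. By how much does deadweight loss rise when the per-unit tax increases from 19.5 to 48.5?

96.20

Competitive equilibrium: 110 − 4.25q = 33 + 6q → q* = 7.5122, p* = 78.0732.
For a per-unit tax t: Δq = t/10.25, so DWL = ½·t·(t/10.25) = t²/20.5.
At t = 19.5: DWL = 18.549. At t = 48.5: DWL = 114.744.
Increase = 114.744 − 18.549 = 96.20.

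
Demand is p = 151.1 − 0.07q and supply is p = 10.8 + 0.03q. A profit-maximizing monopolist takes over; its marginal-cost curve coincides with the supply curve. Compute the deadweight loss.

16687.20

Competitive equilibrium: 151.1 − 0.07q = 10.8 + 0.03q → q* = 1403, p* = 52.89.
Marginal revenue: MR = 151.1 − 0.14q. Set MR = MC: 151.1 − 0.14q = 10.8 + 0.03q → q_m = 825.29412.
Price p_m = 151.1 − 0.07·825.29412 = 93.32941; MC(q_m) = 10.8 + 0.03·825.29412 = 35.55882.
Competitive q* = 1403, so Δq = 577.70588; wedge = 93.32941 − 35.55882 = 57.77059.
DWL = ½ × 577.70588 × 57.77059 = 16687.20.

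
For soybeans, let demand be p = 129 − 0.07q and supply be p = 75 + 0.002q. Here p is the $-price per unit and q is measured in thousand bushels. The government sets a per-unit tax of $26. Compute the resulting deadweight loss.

Competitive equilibrium: 129 − 0.07q = 75 + 0.002q → q* = 750, p* = 76.5.
With the tax, the buyer price exceeds the seller price by 26: (129 − 0.07q) − (75 + 0.002q) = 26 → q' = 388.8889.
Δq = 750 − 388.8889 = 361.1111; the wedge equals the tax, 26.
Welfare loss = ½ × 361.1111 × 26 = $4694.44 thousand.

$4694.44 thousand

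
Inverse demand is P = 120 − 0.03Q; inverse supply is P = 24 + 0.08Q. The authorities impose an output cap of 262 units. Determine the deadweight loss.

Competitive equilibrium: 120 − 0.03Q = 24 + 0.08Q → Q* = 872.7273, P* = 93.8182.
At Q = 262: demand price = 120 − 0.03·262 = 112.14; supply price = 24 + 0.08·262 = 44.96.
ΔQ = 872.7273 − 262 = 610.7273; wedge = 112.14 − 44.96 = 67.18.
DWL = ½ × 610.7273 × 67.18 = 20514.33.

20514.33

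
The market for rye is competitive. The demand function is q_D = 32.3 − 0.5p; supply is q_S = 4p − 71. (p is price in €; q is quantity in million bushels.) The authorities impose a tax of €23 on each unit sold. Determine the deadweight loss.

In inverse form: demand p = 64.6 − 2q, supply p = 17.75 + 0.25q.
Competitive equilibrium: 64.6 − 2q = 17.75 + 0.25q → q* = 20.8222, p* = 22.9556.
With the tax, the buyer price exceeds the seller price by 23: (64.6 − 2q) − (17.75 + 0.25q) = 23 → q' = 10.6.
Δq = 20.8222 − 10.6 = 10.2222; the wedge equals the tax, 23.
The triangle = ½ × 10.2222 × 23 = €117.56 million.

€117.56 million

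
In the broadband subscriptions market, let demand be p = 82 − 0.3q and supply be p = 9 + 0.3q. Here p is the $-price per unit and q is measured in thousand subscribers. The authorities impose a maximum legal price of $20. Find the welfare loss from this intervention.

Competitive equilibrium: 82 − 0.3q = 9 + 0.3q → q* = 121.6667, p* = 45.5.
At the ceiling p = 20, quantity supplied = (20 − 9)/0.3 = 36.6667.
Willingness to pay at q' = 36.6667: 82 − 0.3·36.6667 = 71.
Δq = 121.6667 − 36.6667 = 85; wedge = 71 − 20 = 51.
Welfare loss = ½ × 85 × 51 = $2167.50 thousand.

$2167.50 thousand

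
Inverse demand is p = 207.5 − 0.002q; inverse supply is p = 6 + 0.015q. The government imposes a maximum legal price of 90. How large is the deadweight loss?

Competitive equilibrium: 207.5 − 0.002q = 6 + 0.015q → q* = 11852.9412, p* = 183.7941.
At the ceiling p = 90, quantity supplied = (90 − 6)/0.015 = 5600.
Willingness to pay at q' = 5600: 207.5 − 0.002·5600 = 196.3.
Δq = 11852.9412 − 5600 = 6252.9412; wedge = 196.3 − 90 = 106.3.
The triangle = ½ × 6252.9412 × 106.3 = 332343.82.

332343.82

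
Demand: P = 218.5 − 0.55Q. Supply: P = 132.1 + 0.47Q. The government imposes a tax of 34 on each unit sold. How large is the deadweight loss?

Competitive equilibrium: 218.5 − 0.55Q = 132.1 + 0.47Q → Q* = 84.7059, P* = 171.9118.
With the tax, the buyer price exceeds the seller price by 34: (218.5 − 0.55Q) − (132.1 + 0.47Q) = 34 → Q' = 51.3725.
ΔQ = 84.7059 − 51.3725 = 33.3334; the wedge equals the tax, 34.
Deadweight loss = ½ × 33.3334 × 34 = 566.67.

566.67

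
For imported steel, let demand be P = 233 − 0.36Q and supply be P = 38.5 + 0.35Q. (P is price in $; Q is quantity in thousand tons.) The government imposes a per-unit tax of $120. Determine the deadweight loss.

$10140.85 thousand

Competitive equilibrium: 233 − 0.36Q = 38.5 + 0.35Q → Q* = 273.9437, P* = 134.3803.
With the tax, the buyer price exceeds the seller price by 120: (233 − 0.36Q) − (38.5 + 0.35Q) = 120 → Q' = 104.9296.
ΔQ = 273.9437 − 104.9296 = 169.0141; the wedge equals the tax, 120.
The triangle = ½ × 169.0141 × 120 = $10140.85 thousand.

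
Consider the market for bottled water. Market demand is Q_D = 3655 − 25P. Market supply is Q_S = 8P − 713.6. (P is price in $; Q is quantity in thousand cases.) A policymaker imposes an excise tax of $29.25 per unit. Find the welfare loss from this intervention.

In inverse form: demand P = 146.2 − 0.04Q, supply P = 89.2 + 0.125Q.
Competitive equilibrium: 146.2 − 0.04Q = 89.2 + 0.125Q → Q* = 345.4545, P* = 132.3818.
With the tax, the buyer price exceeds the seller price by 29.25: (146.2 − 0.04Q) − (89.2 + 0.125Q) = 29.25 → Q' = 168.1818.
ΔQ = 345.4545 − 168.1818 = 177.2727; the wedge equals the tax, 29.25.
DWL = ½ × 177.2727 × 29.25 = $2592.61 thousand.

$2592.61 thousand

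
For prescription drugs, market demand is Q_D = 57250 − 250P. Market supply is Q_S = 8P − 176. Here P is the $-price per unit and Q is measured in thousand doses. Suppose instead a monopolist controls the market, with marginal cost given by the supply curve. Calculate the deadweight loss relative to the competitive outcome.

$150.22 thousand

In inverse form: demand P = 229 − 0.004Q, supply P = 22 + 0.125Q.
Competitive equilibrium: 229 − 0.004Q = 22 + 0.125Q → Q* = 1604.6512, P* = 222.5814.
Marginal revenue: MR = 229 − 0.008Q. Set MR = MC: 229 − 0.008Q = 22 + 0.125Q → Q_m = 1556.391.
Price P_m = 229 − 0.004·1556.391 = 222.7744; MC(Q_m) = 22 + 0.125·1556.391 = 216.5489.
Competitive Q* = 1604.6512, so ΔQ = 48.2602; wedge = 222.7744 − 216.5489 = 6.2255.
The triangle = ½ × 48.2602 × 6.2255 = $150.22 thousand.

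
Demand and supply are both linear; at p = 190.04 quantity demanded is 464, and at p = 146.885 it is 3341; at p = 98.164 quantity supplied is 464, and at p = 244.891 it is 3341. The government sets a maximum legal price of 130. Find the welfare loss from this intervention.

19455.34

Demand slope = (146.885 − 190.04)/(3341 − 464) = −0.015, so p = 197 − 0.015q.
Supply slope = (244.891 − 98.164)/(3341 − 464) = 0.051, so p = 74.5 + 0.051q.
Competitive equilibrium: 197 − 0.015q = 74.5 + 0.051q → q* = 1856.06061, p* = 169.15909.
At the ceiling p = 130, quantity supplied = (130 − 74.5)/0.051 = 1088.23529.
Willingness to pay at q' = 1088.23529: 197 − 0.015·1088.23529 = 180.67647.
Δq = 1856.06061 − 1088.23529 = 767.82532; wedge = 180.67647 − 130 = 50.67647.
Deadweight loss = ½ × 767.82532 × 50.67647 = 19455.34.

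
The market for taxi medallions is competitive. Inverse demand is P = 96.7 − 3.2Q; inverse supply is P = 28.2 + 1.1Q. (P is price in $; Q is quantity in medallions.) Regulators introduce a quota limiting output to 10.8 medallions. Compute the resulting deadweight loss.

$56.59

Competitive equilibrium: 96.7 − 3.2Q = 28.2 + 1.1Q → Q* = 15.9302, P* = 45.7233.
At Q = 10.8: demand price = 96.7 − 3.2·10.8 = 62.14; supply price = 28.2 + 1.1·10.8 = 40.08.
ΔQ = 15.9302 − 10.8 = 5.1302; wedge = 62.14 − 40.08 = 22.06.
Deadweight loss = ½ × 5.1302 × 22.06 = $56.59.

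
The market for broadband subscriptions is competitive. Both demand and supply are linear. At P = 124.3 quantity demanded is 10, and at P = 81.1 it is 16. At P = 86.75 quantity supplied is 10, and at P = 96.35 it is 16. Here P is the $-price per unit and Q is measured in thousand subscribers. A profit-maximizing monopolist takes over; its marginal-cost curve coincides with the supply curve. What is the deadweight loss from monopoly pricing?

$181.36 thousand

Demand slope = (81.1 − 124.3)/(16 − 10) = −7.2, so P = 196.3 − 7.2Q.
Supply slope = (96.35 − 86.75)/(16 − 10) = 1.6, so P = 70.75 + 1.6Q.
Competitive equilibrium: 196.3 − 7.2Q = 70.75 + 1.6Q → Q* = 14.267, P* = 93.5773.
Marginal revenue: MR = 196.3 − 14.4Q. Set MR = MC: 196.3 − 14.4Q = 70.75 + 1.6Q → Q_m = 7.8469.
Price P_m = 196.3 − 7.2·7.8469 = 139.8023; MC(Q_m) = 70.75 + 1.6·7.8469 = 83.305.
Competitive Q* = 14.267, so ΔQ = 6.4201; wedge = 139.8023 − 83.305 = 56.4973.
DWL = ½ × 6.4201 × 56.4973 = $181.36 thousand.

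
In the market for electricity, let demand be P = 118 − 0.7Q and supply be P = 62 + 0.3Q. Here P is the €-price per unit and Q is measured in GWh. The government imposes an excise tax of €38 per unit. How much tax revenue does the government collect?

€684

Competitive equilibrium: 118 − 0.7Q = 62 + 0.3Q → Q* = 56, P* = 78.8.
With the tax, the buyer price exceeds the seller price by 38: (118 − 0.7Q) − (62 + 0.3Q) = 38 → Q' = 18.
Tax revenue = 38 × 18 = €684.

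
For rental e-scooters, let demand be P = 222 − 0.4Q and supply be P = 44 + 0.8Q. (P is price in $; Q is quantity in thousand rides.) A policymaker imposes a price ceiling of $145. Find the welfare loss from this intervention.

$292.60 thousand

Competitive equilibrium: 222 − 0.4Q = 44 + 0.8Q → Q* = 148.3333, P* = 162.6667.
At the ceiling P = 145, quantity supplied = (145 − 44)/0.8 = 126.25.
Willingness to pay at Q' = 126.25: 222 − 0.4·126.25 = 171.5.
ΔQ = 148.3333 − 126.25 = 22.0833; wedge = 171.5 − 145 = 26.5.
The triangle = ½ × 22.0833 × 26.5 = $292.60 thousand.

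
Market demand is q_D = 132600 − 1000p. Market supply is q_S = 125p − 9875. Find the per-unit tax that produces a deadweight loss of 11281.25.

In inverse form: demand p = 132.6 − 0.001q, supply p = 79 + 0.008q.
Competitive equilibrium: 132.6 − 0.001q = 79 + 0.008q → q* = 5955.5556, p* = 126.6444.
A tax t gives Δq = t/0.009 and wedge t, so DWL = t²/0.018.
t²/0.018 = 11281.25 → t² = 203.0625 → t = 14.25.

14.25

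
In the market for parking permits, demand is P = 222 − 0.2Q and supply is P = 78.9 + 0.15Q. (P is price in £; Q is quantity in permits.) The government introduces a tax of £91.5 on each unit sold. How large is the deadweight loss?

£11960.36

Competitive equilibrium: 222 − 0.2Q = 78.9 + 0.15Q → Q* = 408.85714, P* = 140.22857.
With the tax, the buyer price exceeds the seller price by 91.5: (222 − 0.2Q) − (78.9 + 0.15Q) = 91.5 → Q' = 147.42857.
ΔQ = 408.85714 − 147.42857 = 261.42857; the wedge equals the tax, 91.5.
DWL = ½ × 261.42857 × 91.5 = £11960.36.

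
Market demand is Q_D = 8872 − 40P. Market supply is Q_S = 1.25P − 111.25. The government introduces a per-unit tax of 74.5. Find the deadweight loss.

3363.79

In inverse form: demand P = 221.8 − 0.025Q, supply P = 89 + 0.8Q.
Competitive equilibrium: 221.8 − 0.025Q = 89 + 0.8Q → Q* = 160.9697, P* = 217.7758.
With the tax, the buyer price exceeds the seller price by 74.5: (221.8 − 0.025Q) − (89 + 0.8Q) = 74.5 → Q' = 70.6667.
ΔQ = 160.9697 − 70.6667 = 90.303; the wedge equals the tax, 74.5.
Welfare loss = ½ × 90.303 × 74.5 = 3363.79.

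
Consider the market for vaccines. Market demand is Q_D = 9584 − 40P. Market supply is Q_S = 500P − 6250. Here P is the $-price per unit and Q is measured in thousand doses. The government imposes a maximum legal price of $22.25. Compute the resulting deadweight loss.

In inverse form: demand P = 239.6 − 0.025Q, supply P = 12.5 + 0.002Q.
Competitive equilibrium: 239.6 − 0.025Q = 12.5 + 0.002Q → Q* = 8411.1111, P* = 29.3222.
At the ceiling P = 22.25, quantity supplied = (22.25 − 12.5)/0.002 = 4875.
Willingness to pay at Q' = 4875: 239.6 − 0.025·4875 = 117.725.
ΔQ = 8411.1111 − 4875 = 3536.1111; wedge = 117.725 − 22.25 = 95.475.
Deadweight loss = ½ × 3536.1111 × 95.475 = $168805.10 thousand.

$168805.10 thousand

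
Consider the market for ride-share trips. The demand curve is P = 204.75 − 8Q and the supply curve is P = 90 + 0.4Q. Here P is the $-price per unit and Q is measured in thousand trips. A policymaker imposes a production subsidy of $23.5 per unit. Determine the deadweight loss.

$32.87 thousand

Competitive equilibrium: 204.75 − 8Q = 90 + 0.4Q → Q* = 13.6607, P* = 95.4643.
The subsidy lowers effective supply by 23.5: P = 66.5 + 0.4Q.
New quantity: 204.75 − 8Q = 66.5 + 0.4Q → Q' = 16.4583.
Overproduction ΔQ = 16.4583 − 13.6607 = 2.7976; wedge = subsidy = 23.5.
The triangle = ½ × 2.7976 × 23.5 = $32.87 thousand.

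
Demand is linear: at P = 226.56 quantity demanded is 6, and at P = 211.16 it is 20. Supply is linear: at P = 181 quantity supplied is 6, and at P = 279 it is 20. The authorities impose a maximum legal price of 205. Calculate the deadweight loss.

Demand slope = (211.16 − 226.56)/(20 − 6) = −1.1, so P = 233.16 − 1.1Q.
Supply slope = (279 − 181)/(20 − 6) = 7, so P = 139 + 7Q.
Competitive equilibrium: 233.16 − 1.1Q = 139 + 7Q → Q* = 11.6247, P* = 220.3728.
At the ceiling P = 205, quantity supplied = (205 − 139)/7 = 9.4286.
Willingness to pay at Q' = 9.4286: 233.16 − 1.1·9.4286 = 222.7885.
ΔQ = 11.6247 − 9.4286 = 2.1961; wedge = 222.7885 − 205 = 17.7885.
Deadweight loss = ½ × 2.1961 × 17.7885 = 19.53.

19.53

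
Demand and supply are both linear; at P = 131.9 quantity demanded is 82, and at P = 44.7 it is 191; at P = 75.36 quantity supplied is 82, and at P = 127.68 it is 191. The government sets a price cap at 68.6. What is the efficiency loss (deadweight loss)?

2171.95

Demand slope = (44.7 − 131.9)/(191 − 82) = −0.8, so P = 197.5 − 0.8Q.
Supply slope = (127.68 − 75.36)/(191 − 82) = 0.48, so P = 36 + 0.48Q.
Competitive equilibrium: 197.5 − 0.8Q = 36 + 0.48Q → Q* = 126.1719, P* = 96.5625.
At the ceiling P = 68.6, quantity supplied = (68.6 − 36)/0.48 = 67.9167.
Willingness to pay at Q' = 67.9167: 197.5 − 0.8·67.9167 = 143.1666.
ΔQ = 126.1719 − 67.9167 = 58.2552; wedge = 143.1666 − 68.6 = 74.5666.
Deadweight loss = ½ × 58.2552 × 74.5666 = 2171.95.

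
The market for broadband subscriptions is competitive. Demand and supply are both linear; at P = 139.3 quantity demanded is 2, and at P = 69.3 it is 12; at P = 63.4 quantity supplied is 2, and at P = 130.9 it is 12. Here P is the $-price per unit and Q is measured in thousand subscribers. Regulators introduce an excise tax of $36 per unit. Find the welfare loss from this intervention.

$47.13 thousand

Demand slope = (69.3 − 139.3)/(12 − 2) = −7, so P = 153.3 − 7Q.
Supply slope = (130.9 − 63.4)/(12 − 2) = 6.75, so P = 49.9 + 6.75Q.
Competitive equilibrium: 153.3 − 7Q = 49.9 + 6.75Q → Q* = 7.52, P* = 100.66.
With the tax, the buyer price exceeds the seller price by 36: (153.3 − 7Q) − (49.9 + 6.75Q) = 36 → Q' = 4.9018.
ΔQ = 7.52 − 4.9018 = 2.6182; the wedge equals the tax, 36.
The triangle = ½ × 2.6182 × 36 = $47.13 thousand.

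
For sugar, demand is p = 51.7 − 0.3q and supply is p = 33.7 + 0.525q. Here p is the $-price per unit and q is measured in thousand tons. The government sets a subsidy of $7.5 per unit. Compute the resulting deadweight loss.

$34.09 thousand

Competitive equilibrium: 51.7 − 0.3q = 33.7 + 0.525q → q* = 21.8182, p* = 45.1545.
The subsidy lowers effective supply by 7.5: p = 26.2 + 0.525q.
New quantity: 51.7 − 0.3q = 26.2 + 0.525q → q' = 30.9091.
Overproduction Δq = 30.9091 − 21.8182 = 9.0909; wedge = subsidy = 7.5.
DWL = ½ × 9.0909 × 7.5 = $34.09 thousand.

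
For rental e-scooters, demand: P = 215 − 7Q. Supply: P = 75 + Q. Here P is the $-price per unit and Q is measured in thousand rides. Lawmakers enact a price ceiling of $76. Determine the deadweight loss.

Competitive equilibrium: 215 − 7Q = 75 + Q → Q* = 17.5, P* = 92.5.
At the ceiling P = 76, quantity supplied = (76 − 75)/1 = 1.
Willingness to pay at Q' = 1: 215 − 7·1 = 208.
ΔQ = 17.5 − 1 = 16.5; wedge = 208 − 76 = 132.
The triangle = ½ × 16.5 × 132 = $1089 thousand.

$1089 thousand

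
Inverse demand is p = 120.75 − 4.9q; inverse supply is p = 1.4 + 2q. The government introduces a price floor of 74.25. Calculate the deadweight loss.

Competitive equilibrium: 120.75 − 4.9q = 1.4 + 2q → q* = 17.2971, p* = 35.9942.
At the floor p = 74.25, quantity demanded = (120.75 − 74.25)/4.9 = 9.4898.
Sellers' marginal cost at q' = 9.4898: 1.4 + 2·9.4898 = 20.3796.
Δq = 17.2971 − 9.4898 = 7.8073; wedge = 74.25 − 20.3796 = 53.8704.
The triangle = ½ × 7.8073 × 53.8704 = 210.29.

210.29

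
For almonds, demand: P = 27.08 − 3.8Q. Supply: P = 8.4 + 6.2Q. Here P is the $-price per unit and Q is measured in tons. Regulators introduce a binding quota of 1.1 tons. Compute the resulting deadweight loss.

$2.95

Competitive equilibrium: 27.08 − 3.8Q = 8.4 + 6.2Q → Q* = 1.868, P* = 19.9816.
At Q = 1.1: demand price = 27.08 − 3.8·1.1 = 22.9; supply price = 8.4 + 6.2·1.1 = 15.22.
ΔQ = 1.868 − 1.1 = 0.768; wedge = 22.9 − 15.22 = 7.68.
DWL = ½ × 0.768 × 7.68 = $2.95.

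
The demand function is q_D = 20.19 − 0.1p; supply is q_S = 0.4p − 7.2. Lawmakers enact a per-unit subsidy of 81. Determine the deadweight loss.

In inverse form: demand p = 201.9 − 10q, supply p = 18 + 2.5q.
Competitive equilibrium: 201.9 − 10q = 18 + 2.5q → q* = 14.712, p* = 54.78.
The subsidy lowers effective supply by 81: p = 2.5q − 63.
New quantity: 201.9 − 10q = 2.5q − 63 → q' = 21.192.
Overproduction Δq = 21.192 − 14.712 = 6.48; wedge = subsidy = 81.
The triangle = ½ × 6.48 × 81 = 262.44.

262.44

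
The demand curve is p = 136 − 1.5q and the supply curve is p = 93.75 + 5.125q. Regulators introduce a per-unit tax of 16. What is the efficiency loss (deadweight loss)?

19.32

Competitive equilibrium: 136 − 1.5q = 93.75 + 5.125q → q* = 6.3774, p* = 126.434.
With the tax, the buyer price exceeds the seller price by 16: (136 − 1.5q) − (93.75 + 5.125q) = 16 → q' = 3.9623.
Δq = 6.3774 − 3.9623 = 2.4151; the wedge equals the tax, 16.
Welfare loss = ½ × 2.4151 × 16 = 19.32.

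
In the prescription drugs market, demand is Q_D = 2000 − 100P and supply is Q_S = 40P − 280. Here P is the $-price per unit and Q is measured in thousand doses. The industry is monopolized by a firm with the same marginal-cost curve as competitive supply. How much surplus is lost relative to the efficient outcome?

$119.22 thousand

In inverse form: demand P = 20 − 0.01Q, supply P = 7 + 0.025Q.
Competitive equilibrium: 20 − 0.01Q = 7 + 0.025Q → Q* = 371.4286, P* = 16.2857.
Marginal revenue: MR = 20 − 0.02Q. Set MR = MC: 20 − 0.02Q = 7 + 0.025Q → Q_m = 288.8889.
Price P_m = 20 − 0.01·288.8889 = 17.1111; MC(Q_m) = 7 + 0.025·288.8889 = 14.2222.
Competitive Q* = 371.4286, so ΔQ = 82.5397; wedge = 17.1111 − 14.2222 = 2.8889.
Deadweight loss = ½ × 82.5397 × 2.8889 = $119.22 thousand.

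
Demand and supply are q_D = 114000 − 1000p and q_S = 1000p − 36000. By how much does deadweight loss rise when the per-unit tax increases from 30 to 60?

675000

In inverse form: demand p = 114 − 0.001q, supply p = 36 + 0.001q.
Competitive equilibrium: 114 − 0.001q = 36 + 0.001q → q* = 39000, p* = 75.
For a per-unit tax t: Δq = t/0.002, so DWL = ½·t·(t/0.002) = t²/0.004.
At t = 30: DWL = 225000. At t = 60: DWL = 900000.
Increase = 900000 − 225000 = 675000.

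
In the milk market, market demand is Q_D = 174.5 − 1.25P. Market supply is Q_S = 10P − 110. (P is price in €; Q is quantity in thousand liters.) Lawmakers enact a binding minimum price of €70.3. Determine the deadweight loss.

€1424.53 thousand

In inverse form: demand P = 139.6 − 0.8Q, supply P = 11 + 0.1Q.
Competitive equilibrium: 139.6 − 0.8Q = 11 + 0.1Q → Q* = 142.8889, P* = 25.2889.
At the floor P = 70.3, quantity demanded = (139.6 − 70.3)/0.8 = 86.625.
Sellers' marginal cost at Q' = 86.625: 11 + 0.1·86.625 = 19.6625.
ΔQ = 142.8889 − 86.625 = 56.2639; wedge = 70.3 − 19.6625 = 50.6375.
The triangle = ½ × 56.2639 × 50.6375 = €1424.53 thousand.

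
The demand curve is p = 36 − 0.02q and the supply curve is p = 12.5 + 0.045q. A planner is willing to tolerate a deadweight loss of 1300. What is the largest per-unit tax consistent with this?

Competitive equilibrium: 36 − 0.02q = 12.5 + 0.045q → q* = 361.5385, p* = 28.7692.
A tax t gives Δq = t/0.065 and wedge t, so DWL = t²/0.13.
t²/0.13 = 1300 → t² = 169 → t = 13.

13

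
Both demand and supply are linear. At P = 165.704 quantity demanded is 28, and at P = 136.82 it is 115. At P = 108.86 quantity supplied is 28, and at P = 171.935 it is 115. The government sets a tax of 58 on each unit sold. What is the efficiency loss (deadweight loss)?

Demand slope = (136.82 − 165.704)/(115 − 28) = −0.332, so P = 175 − 0.332Q.
Supply slope = (171.935 − 108.86)/(115 − 28) = 0.725, so P = 88.56 + 0.725Q.
Competitive equilibrium: 175 − 0.332Q = 88.56 + 0.725Q → Q* = 81.7786, P* = 147.8495.
With the tax, the buyer price exceeds the seller price by 58: (175 − 0.332Q) − (88.56 + 0.725Q) = 58 → Q' = 26.9063.
ΔQ = 81.7786 − 26.9063 = 54.8723; the wedge equals the tax, 58.
The triangle = ½ × 54.8723 × 58 = 1591.30.

1591.30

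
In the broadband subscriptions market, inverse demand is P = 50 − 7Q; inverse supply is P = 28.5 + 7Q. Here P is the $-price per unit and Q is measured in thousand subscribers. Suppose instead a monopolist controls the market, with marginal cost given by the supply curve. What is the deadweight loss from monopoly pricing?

$1.83 thousand

Competitive equilibrium: 50 − 7Q = 28.5 + 7Q → Q* = 1.5357, P* = 39.25.
Marginal revenue: MR = 50 − 14Q. Set MR = MC: 50 − 14Q = 28.5 + 7Q → Q_m = 1.0238.
Price P_m = 50 − 7·1.0238 = 42.8334; MC(Q_m) = 28.5 + 7·1.0238 = 35.6666.
Competitive Q* = 1.5357, so ΔQ = 0.5119; wedge = 42.8334 − 35.6666 = 7.1668.
Deadweight loss = ½ × 0.5119 × 7.1668 = $1.83 thousand.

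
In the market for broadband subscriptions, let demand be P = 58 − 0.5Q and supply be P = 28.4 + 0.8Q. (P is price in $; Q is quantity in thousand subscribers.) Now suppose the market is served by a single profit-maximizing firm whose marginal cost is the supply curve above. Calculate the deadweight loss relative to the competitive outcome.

Competitive equilibrium: 58 − 0.5Q = 28.4 + 0.8Q → Q* = 22.7692, P* = 46.6154.
Marginal revenue: MR = 58 − Q. Set MR = MC: 58 − Q = 28.4 + 0.8Q → Q_m = 16.4444.
Price P_m = 58 − 0.5·16.4444 = 49.7778; MC(Q_m) = 28.4 + 0.8·16.4444 = 41.5555.
Competitive Q* = 22.7692, so ΔQ = 6.3248; wedge = 49.7778 − 41.5555 = 8.2223.
The triangle = ½ × 6.3248 × 8.2223 = $26 thousand.

$26 thousand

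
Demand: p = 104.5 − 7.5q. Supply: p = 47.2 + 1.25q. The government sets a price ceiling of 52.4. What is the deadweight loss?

Competitive equilibrium: 104.5 − 7.5q = 47.2 + 1.25q → q* = 6.5486, p* = 55.3857.
At the ceiling p = 52.4, quantity supplied = (52.4 − 47.2)/1.25 = 4.16.
Willingness to pay at q' = 4.16: 104.5 − 7.5·4.16 = 73.3.
Δq = 6.5486 − 4.16 = 2.3886; wedge = 73.3 − 52.4 = 20.9.
Deadweight loss = ½ × 2.3886 × 20.9 = 24.96.

24.96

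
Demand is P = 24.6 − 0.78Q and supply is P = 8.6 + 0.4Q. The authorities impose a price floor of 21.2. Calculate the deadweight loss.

Competitive equilibrium: 24.6 − 0.78Q = 8.6 + 0.4Q → Q* = 13.5593, P* = 14.0237.
At the floor P = 21.2, quantity demanded = (24.6 − 21.2)/0.78 = 4.359.
Sellers' marginal cost at Q' = 4.359: 8.6 + 0.4·4.359 = 10.3436.
ΔQ = 13.5593 − 4.359 = 9.2003; wedge = 21.2 − 10.3436 = 10.8564.
DWL = ½ × 9.2003 × 10.8564 = 49.94.

49.94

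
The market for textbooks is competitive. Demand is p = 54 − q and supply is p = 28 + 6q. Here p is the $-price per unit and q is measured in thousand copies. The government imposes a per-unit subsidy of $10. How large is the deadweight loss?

Competitive equilibrium: 54 − q = 28 + 6q → q* = 3.7143, p* = 50.2857.
The subsidy lowers effective supply by 10: p = 18 + 6q.
New quantity: 54 − q = 18 + 6q → q' = 5.1429.
Overproduction Δq = 5.1429 − 3.7143 = 1.4286; wedge = subsidy = 10.
Welfare loss = ½ × 1.4286 × 10 = $7.14 thousand.

$7.14 thousand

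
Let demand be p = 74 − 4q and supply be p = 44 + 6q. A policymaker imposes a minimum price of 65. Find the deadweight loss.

Competitive equilibrium: 74 − 4q = 44 + 6q → q* = 3, p* = 62.
At the floor p = 65, quantity demanded = (74 − 65)/4 = 2.25.
Sellers' marginal cost at q' = 2.25: 44 + 6·2.25 = 57.5.
Δq = 3 − 2.25 = 0.75; wedge = 65 − 57.5 = 7.5.
DWL = ½ × 0.75 × 7.5 = 2.81.

2.81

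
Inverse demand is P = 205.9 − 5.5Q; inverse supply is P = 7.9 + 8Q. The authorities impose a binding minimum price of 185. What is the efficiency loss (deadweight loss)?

797.07

Competitive equilibrium: 205.9 − 5.5Q = 7.9 + 8Q → Q* = 14.6667, P* = 125.2333.
At the floor P = 185, quantity demanded = (205.9 − 185)/5.5 = 3.8.
Sellers' marginal cost at Q' = 3.8: 7.9 + 8·3.8 = 38.3.
ΔQ = 14.6667 − 3.8 = 10.8667; wedge = 185 − 38.3 = 146.7.
DWL = ½ × 10.8667 × 146.7 = 797.07.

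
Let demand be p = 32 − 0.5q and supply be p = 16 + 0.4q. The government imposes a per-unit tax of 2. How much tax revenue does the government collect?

Competitive equilibrium: 32 − 0.5q = 16 + 0.4q → q* = 17.7778, p* = 23.1111.
With the tax, the buyer price exceeds the seller price by 2: (32 − 0.5q) − (16 + 0.4q) = 2 → q' = 15.5556.
Tax revenue = 2 × 15.5556 = 31.11.

31.11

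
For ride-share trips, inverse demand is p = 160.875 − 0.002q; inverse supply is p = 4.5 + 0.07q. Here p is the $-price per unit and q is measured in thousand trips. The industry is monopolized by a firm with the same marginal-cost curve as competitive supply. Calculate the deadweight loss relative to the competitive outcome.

$124.04 thousand

Competitive equilibrium: 160.875 − 0.002q = 4.5 + 0.07q → q* = 2171.875, p* = 156.5313.
Marginal revenue: MR = 160.875 − 0.004q. Set MR = MC: 160.875 − 0.004q = 4.5 + 0.07q → q_m = 2113.1757.
Price p_m = 160.875 − 0.002·2113.1757 = 156.6486; MC(q_m) = 4.5 + 0.07·2113.1757 = 152.4223.
Competitive q* = 2171.875, so Δq = 58.6993; wedge = 156.6486 − 152.4223 = 4.2263.
Deadweight loss = ½ × 58.6993 × 4.2263 = $124.04 thousand.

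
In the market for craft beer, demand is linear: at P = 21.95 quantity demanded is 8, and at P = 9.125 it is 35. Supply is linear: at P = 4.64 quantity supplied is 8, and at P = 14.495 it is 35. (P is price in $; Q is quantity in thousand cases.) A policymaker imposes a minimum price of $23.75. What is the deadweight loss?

Demand slope = (9.125 − 21.95)/(35 − 8) = −0.475, so P = 25.75 − 0.475Q.
Supply slope = (14.495 − 4.64)/(35 − 8) = 0.365, so P = 1.72 + 0.365Q.
Competitive equilibrium: 25.75 − 0.475Q = 1.72 + 0.365Q → Q* = 28.6071, P* = 12.1616.
At the floor P = 23.75, quantity demanded = (25.75 − 23.75)/0.475 = 4.2105.
Sellers' marginal cost at Q' = 4.2105: 1.72 + 0.365·4.2105 = 3.2568.
ΔQ = 28.6071 − 4.2105 = 24.3966; wedge = 23.75 − 3.2568 = 20.4932.
Deadweight loss = ½ × 24.3966 × 20.4932 = $249.98 thousand.

$249.98 thousand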